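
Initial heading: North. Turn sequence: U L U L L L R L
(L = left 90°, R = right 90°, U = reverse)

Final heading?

Start: North
  U (U-turn (180°)) -> South
  L (left (90° counter-clockwise)) -> East
  U (U-turn (180°)) -> West
  L (left (90° counter-clockwise)) -> South
  L (left (90° counter-clockwise)) -> East
  L (left (90° counter-clockwise)) -> North
  R (right (90° clockwise)) -> East
  L (left (90° counter-clockwise)) -> North
Final: North

Answer: Final heading: North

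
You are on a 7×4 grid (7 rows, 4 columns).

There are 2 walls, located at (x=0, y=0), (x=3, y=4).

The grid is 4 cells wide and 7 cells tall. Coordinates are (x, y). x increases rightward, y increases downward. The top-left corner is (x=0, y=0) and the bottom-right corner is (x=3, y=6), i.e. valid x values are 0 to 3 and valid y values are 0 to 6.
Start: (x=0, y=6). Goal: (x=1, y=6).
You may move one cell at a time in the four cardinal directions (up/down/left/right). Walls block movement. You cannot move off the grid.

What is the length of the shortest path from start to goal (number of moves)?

BFS from (x=0, y=6) until reaching (x=1, y=6):
  Distance 0: (x=0, y=6)
  Distance 1: (x=0, y=5), (x=1, y=6)  <- goal reached here
One shortest path (1 moves): (x=0, y=6) -> (x=1, y=6)

Answer: Shortest path length: 1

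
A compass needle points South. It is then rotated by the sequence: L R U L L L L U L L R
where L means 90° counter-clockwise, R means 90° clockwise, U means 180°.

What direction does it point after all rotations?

Start: South
  L (left (90° counter-clockwise)) -> East
  R (right (90° clockwise)) -> South
  U (U-turn (180°)) -> North
  L (left (90° counter-clockwise)) -> West
  L (left (90° counter-clockwise)) -> South
  L (left (90° counter-clockwise)) -> East
  L (left (90° counter-clockwise)) -> North
  U (U-turn (180°)) -> South
  L (left (90° counter-clockwise)) -> East
  L (left (90° counter-clockwise)) -> North
  R (right (90° clockwise)) -> East
Final: East

Answer: Final heading: East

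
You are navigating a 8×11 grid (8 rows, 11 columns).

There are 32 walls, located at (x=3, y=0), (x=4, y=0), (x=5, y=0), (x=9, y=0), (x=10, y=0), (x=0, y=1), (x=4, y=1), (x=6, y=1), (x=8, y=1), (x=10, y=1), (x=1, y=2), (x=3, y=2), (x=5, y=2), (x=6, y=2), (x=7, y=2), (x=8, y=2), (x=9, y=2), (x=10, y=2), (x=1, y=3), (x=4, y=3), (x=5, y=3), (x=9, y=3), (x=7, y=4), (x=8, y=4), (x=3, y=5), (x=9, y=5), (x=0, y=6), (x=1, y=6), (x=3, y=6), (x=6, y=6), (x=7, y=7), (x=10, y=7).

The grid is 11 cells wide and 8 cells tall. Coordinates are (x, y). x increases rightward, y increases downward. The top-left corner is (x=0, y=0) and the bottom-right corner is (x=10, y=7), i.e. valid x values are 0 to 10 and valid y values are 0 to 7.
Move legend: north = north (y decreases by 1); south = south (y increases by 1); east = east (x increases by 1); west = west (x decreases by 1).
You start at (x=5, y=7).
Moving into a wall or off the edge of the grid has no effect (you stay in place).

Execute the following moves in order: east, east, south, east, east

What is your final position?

Answer: Final position: (x=6, y=7)

Derivation:
Start: (x=5, y=7)
  east (east): (x=5, y=7) -> (x=6, y=7)
  east (east): blocked, stay at (x=6, y=7)
  south (south): blocked, stay at (x=6, y=7)
  east (east): blocked, stay at (x=6, y=7)
  east (east): blocked, stay at (x=6, y=7)
Final: (x=6, y=7)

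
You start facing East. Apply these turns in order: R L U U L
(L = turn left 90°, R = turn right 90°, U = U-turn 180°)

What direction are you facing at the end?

Start: East
  R (right (90° clockwise)) -> South
  L (left (90° counter-clockwise)) -> East
  U (U-turn (180°)) -> West
  U (U-turn (180°)) -> East
  L (left (90° counter-clockwise)) -> North
Final: North

Answer: Final heading: North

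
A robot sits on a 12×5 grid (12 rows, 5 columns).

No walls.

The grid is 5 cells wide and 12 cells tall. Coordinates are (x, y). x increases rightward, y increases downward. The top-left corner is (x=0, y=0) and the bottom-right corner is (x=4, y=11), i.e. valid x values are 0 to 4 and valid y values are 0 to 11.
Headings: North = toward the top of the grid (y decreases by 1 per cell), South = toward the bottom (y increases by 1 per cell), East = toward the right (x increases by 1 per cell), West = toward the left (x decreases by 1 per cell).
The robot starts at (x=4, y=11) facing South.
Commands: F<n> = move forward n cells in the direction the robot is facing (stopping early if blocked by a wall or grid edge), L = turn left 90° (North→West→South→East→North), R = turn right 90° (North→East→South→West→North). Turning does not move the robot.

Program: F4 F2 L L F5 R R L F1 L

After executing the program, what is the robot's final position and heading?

Start: (x=4, y=11), facing South
  F4: move forward 0/4 (blocked), now at (x=4, y=11)
  F2: move forward 0/2 (blocked), now at (x=4, y=11)
  L: turn left, now facing East
  L: turn left, now facing North
  F5: move forward 5, now at (x=4, y=6)
  R: turn right, now facing East
  R: turn right, now facing South
  L: turn left, now facing East
  F1: move forward 0/1 (blocked), now at (x=4, y=6)
  L: turn left, now facing North
Final: (x=4, y=6), facing North

Answer: Final position: (x=4, y=6), facing North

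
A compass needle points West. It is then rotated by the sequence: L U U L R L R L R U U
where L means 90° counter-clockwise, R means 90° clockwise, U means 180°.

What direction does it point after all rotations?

Answer: Final heading: South

Derivation:
Start: West
  L (left (90° counter-clockwise)) -> South
  U (U-turn (180°)) -> North
  U (U-turn (180°)) -> South
  L (left (90° counter-clockwise)) -> East
  R (right (90° clockwise)) -> South
  L (left (90° counter-clockwise)) -> East
  R (right (90° clockwise)) -> South
  L (left (90° counter-clockwise)) -> East
  R (right (90° clockwise)) -> South
  U (U-turn (180°)) -> North
  U (U-turn (180°)) -> South
Final: South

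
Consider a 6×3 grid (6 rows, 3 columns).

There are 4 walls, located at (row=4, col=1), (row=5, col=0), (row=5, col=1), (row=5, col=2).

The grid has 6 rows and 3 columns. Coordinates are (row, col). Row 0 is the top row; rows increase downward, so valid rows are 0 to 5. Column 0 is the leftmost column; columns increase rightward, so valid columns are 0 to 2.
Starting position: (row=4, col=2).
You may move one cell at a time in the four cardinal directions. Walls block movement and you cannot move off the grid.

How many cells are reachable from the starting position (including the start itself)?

Answer: Reachable cells: 14

Derivation:
BFS flood-fill from (row=4, col=2):
  Distance 0: (row=4, col=2)
  Distance 1: (row=3, col=2)
  Distance 2: (row=2, col=2), (row=3, col=1)
  Distance 3: (row=1, col=2), (row=2, col=1), (row=3, col=0)
  Distance 4: (row=0, col=2), (row=1, col=1), (row=2, col=0), (row=4, col=0)
  Distance 5: (row=0, col=1), (row=1, col=0)
  Distance 6: (row=0, col=0)
Total reachable: 14 (grid has 14 open cells total)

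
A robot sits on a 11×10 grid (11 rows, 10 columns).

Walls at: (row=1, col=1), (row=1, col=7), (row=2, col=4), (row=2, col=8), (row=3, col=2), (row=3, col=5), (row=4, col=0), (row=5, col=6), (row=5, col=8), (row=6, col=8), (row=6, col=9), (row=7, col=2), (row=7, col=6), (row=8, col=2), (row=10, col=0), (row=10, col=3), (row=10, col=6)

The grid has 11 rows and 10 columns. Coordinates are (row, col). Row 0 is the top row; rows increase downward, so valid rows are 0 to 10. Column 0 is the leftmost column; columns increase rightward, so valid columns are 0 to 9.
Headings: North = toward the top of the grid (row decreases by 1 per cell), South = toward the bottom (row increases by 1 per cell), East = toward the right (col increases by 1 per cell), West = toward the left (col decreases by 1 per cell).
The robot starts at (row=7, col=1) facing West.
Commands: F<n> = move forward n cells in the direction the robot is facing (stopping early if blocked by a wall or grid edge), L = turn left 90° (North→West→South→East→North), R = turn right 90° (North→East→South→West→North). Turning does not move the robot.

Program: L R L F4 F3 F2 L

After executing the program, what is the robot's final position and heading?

Start: (row=7, col=1), facing West
  L: turn left, now facing South
  R: turn right, now facing West
  L: turn left, now facing South
  F4: move forward 3/4 (blocked), now at (row=10, col=1)
  F3: move forward 0/3 (blocked), now at (row=10, col=1)
  F2: move forward 0/2 (blocked), now at (row=10, col=1)
  L: turn left, now facing East
Final: (row=10, col=1), facing East

Answer: Final position: (row=10, col=1), facing East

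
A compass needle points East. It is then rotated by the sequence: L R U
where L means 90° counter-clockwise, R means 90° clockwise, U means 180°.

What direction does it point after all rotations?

Answer: Final heading: West

Derivation:
Start: East
  L (left (90° counter-clockwise)) -> North
  R (right (90° clockwise)) -> East
  U (U-turn (180°)) -> West
Final: West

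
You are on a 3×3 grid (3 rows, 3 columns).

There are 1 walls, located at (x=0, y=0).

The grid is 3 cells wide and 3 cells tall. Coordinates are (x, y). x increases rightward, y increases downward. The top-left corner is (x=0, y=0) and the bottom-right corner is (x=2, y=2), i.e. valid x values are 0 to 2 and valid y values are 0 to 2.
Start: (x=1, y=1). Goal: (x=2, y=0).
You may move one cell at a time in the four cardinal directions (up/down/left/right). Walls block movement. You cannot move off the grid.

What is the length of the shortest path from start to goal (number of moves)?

BFS from (x=1, y=1) until reaching (x=2, y=0):
  Distance 0: (x=1, y=1)
  Distance 1: (x=1, y=0), (x=0, y=1), (x=2, y=1), (x=1, y=2)
  Distance 2: (x=2, y=0), (x=0, y=2), (x=2, y=2)  <- goal reached here
One shortest path (2 moves): (x=1, y=1) -> (x=2, y=1) -> (x=2, y=0)

Answer: Shortest path length: 2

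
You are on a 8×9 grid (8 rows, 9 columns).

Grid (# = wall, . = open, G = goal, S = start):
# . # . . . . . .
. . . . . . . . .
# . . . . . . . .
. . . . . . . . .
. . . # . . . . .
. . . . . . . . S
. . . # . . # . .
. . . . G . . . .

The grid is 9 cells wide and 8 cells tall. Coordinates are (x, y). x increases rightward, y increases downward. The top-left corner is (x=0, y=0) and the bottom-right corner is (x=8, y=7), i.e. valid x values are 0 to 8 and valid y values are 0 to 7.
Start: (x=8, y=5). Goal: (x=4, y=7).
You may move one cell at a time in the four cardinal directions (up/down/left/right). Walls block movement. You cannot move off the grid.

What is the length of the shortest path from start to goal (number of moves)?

Answer: Shortest path length: 6

Derivation:
BFS from (x=8, y=5) until reaching (x=4, y=7):
  Distance 0: (x=8, y=5)
  Distance 1: (x=8, y=4), (x=7, y=5), (x=8, y=6)
  Distance 2: (x=8, y=3), (x=7, y=4), (x=6, y=5), (x=7, y=6), (x=8, y=7)
  Distance 3: (x=8, y=2), (x=7, y=3), (x=6, y=4), (x=5, y=5), (x=7, y=7)
  Distance 4: (x=8, y=1), (x=7, y=2), (x=6, y=3), (x=5, y=4), (x=4, y=5), (x=5, y=6), (x=6, y=7)
  Distance 5: (x=8, y=0), (x=7, y=1), (x=6, y=2), (x=5, y=3), (x=4, y=4), (x=3, y=5), (x=4, y=6), (x=5, y=7)
  Distance 6: (x=7, y=0), (x=6, y=1), (x=5, y=2), (x=4, y=3), (x=2, y=5), (x=4, y=7)  <- goal reached here
One shortest path (6 moves): (x=8, y=5) -> (x=7, y=5) -> (x=6, y=5) -> (x=5, y=5) -> (x=4, y=5) -> (x=4, y=6) -> (x=4, y=7)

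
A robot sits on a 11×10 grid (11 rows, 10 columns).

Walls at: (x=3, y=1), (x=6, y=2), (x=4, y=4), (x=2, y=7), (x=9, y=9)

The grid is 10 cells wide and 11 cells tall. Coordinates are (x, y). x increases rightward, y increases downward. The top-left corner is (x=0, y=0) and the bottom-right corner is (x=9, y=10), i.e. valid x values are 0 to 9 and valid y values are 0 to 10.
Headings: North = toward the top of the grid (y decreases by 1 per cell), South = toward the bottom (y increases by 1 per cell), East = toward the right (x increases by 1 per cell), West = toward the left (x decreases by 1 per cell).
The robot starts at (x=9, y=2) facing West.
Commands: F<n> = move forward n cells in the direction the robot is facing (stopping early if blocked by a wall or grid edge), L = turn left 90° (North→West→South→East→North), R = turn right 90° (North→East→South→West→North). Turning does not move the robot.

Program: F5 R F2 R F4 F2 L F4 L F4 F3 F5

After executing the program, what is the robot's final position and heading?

Start: (x=9, y=2), facing West
  F5: move forward 2/5 (blocked), now at (x=7, y=2)
  R: turn right, now facing North
  F2: move forward 2, now at (x=7, y=0)
  R: turn right, now facing East
  F4: move forward 2/4 (blocked), now at (x=9, y=0)
  F2: move forward 0/2 (blocked), now at (x=9, y=0)
  L: turn left, now facing North
  F4: move forward 0/4 (blocked), now at (x=9, y=0)
  L: turn left, now facing West
  F4: move forward 4, now at (x=5, y=0)
  F3: move forward 3, now at (x=2, y=0)
  F5: move forward 2/5 (blocked), now at (x=0, y=0)
Final: (x=0, y=0), facing West

Answer: Final position: (x=0, y=0), facing West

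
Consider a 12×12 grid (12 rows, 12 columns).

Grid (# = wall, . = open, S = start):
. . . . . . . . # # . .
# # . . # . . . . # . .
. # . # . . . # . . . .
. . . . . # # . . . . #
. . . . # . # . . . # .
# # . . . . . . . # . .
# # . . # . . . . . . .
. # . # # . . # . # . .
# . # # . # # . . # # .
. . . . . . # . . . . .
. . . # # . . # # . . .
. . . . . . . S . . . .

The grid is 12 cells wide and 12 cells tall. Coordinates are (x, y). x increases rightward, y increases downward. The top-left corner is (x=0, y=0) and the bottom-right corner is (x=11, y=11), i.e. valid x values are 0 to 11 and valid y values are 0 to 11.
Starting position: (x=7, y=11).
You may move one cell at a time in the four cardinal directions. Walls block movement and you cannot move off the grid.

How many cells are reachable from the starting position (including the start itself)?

Answer: Reachable cells: 105

Derivation:
BFS flood-fill from (x=7, y=11):
  Distance 0: (x=7, y=11)
  Distance 1: (x=6, y=11), (x=8, y=11)
  Distance 2: (x=6, y=10), (x=5, y=11), (x=9, y=11)
  Distance 3: (x=5, y=10), (x=9, y=10), (x=4, y=11), (x=10, y=11)
  Distance 4: (x=5, y=9), (x=9, y=9), (x=10, y=10), (x=3, y=11), (x=11, y=11)
  Distance 5: (x=4, y=9), (x=8, y=9), (x=10, y=9), (x=11, y=10), (x=2, y=11)
  Distance 6: (x=4, y=8), (x=8, y=8), (x=3, y=9), (x=7, y=9), (x=11, y=9), (x=2, y=10), (x=1, y=11)
  Distance 7: (x=8, y=7), (x=7, y=8), (x=11, y=8), (x=2, y=9), (x=1, y=10), (x=0, y=11)
  Distance 8: (x=8, y=6), (x=11, y=7), (x=1, y=9), (x=0, y=10)
  Distance 9: (x=8, y=5), (x=7, y=6), (x=9, y=6), (x=11, y=6), (x=10, y=7), (x=1, y=8), (x=0, y=9)
  Distance 10: (x=8, y=4), (x=7, y=5), (x=11, y=5), (x=6, y=6), (x=10, y=6)
  Distance 11: (x=8, y=3), (x=7, y=4), (x=9, y=4), (x=11, y=4), (x=6, y=5), (x=10, y=5), (x=5, y=6), (x=6, y=7)
  Distance 12: (x=8, y=2), (x=7, y=3), (x=9, y=3), (x=5, y=5), (x=5, y=7)
  Distance 13: (x=8, y=1), (x=9, y=2), (x=10, y=3), (x=5, y=4), (x=4, y=5)
  Distance 14: (x=7, y=1), (x=10, y=2), (x=3, y=5)
  Distance 15: (x=7, y=0), (x=6, y=1), (x=10, y=1), (x=11, y=2), (x=3, y=4), (x=2, y=5), (x=3, y=6)
  Distance 16: (x=6, y=0), (x=10, y=0), (x=5, y=1), (x=11, y=1), (x=6, y=2), (x=3, y=3), (x=2, y=4), (x=2, y=6)
  Distance 17: (x=5, y=0), (x=11, y=0), (x=5, y=2), (x=2, y=3), (x=4, y=3), (x=1, y=4), (x=2, y=7)
  Distance 18: (x=4, y=0), (x=2, y=2), (x=4, y=2), (x=1, y=3), (x=0, y=4)
  Distance 19: (x=3, y=0), (x=2, y=1), (x=0, y=3)
  Distance 20: (x=2, y=0), (x=3, y=1), (x=0, y=2)
  Distance 21: (x=1, y=0)
  Distance 22: (x=0, y=0)
Total reachable: 105 (grid has 106 open cells total)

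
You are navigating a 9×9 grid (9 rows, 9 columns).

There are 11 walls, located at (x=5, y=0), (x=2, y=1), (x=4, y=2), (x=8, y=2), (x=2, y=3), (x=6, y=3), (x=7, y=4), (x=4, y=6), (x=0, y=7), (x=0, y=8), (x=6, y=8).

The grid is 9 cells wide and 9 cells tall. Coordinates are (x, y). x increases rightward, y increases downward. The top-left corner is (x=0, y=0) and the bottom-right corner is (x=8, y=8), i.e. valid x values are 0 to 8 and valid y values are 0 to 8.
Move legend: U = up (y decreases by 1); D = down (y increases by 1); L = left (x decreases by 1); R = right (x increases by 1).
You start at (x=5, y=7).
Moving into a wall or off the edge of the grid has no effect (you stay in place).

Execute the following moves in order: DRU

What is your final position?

Start: (x=5, y=7)
  D (down): (x=5, y=7) -> (x=5, y=8)
  R (right): blocked, stay at (x=5, y=8)
  U (up): (x=5, y=8) -> (x=5, y=7)
Final: (x=5, y=7)

Answer: Final position: (x=5, y=7)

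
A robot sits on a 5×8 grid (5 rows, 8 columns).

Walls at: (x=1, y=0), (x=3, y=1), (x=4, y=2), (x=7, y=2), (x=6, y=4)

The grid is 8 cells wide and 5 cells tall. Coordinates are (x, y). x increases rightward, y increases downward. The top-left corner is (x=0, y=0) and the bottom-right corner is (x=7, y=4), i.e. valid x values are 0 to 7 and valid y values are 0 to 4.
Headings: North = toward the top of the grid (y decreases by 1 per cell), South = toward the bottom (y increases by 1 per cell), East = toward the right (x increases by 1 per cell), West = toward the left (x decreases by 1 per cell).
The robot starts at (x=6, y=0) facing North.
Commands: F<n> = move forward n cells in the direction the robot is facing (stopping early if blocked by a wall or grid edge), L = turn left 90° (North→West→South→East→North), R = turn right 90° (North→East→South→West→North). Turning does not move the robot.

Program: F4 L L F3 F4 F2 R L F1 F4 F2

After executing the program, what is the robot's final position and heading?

Answer: Final position: (x=6, y=3), facing South

Derivation:
Start: (x=6, y=0), facing North
  F4: move forward 0/4 (blocked), now at (x=6, y=0)
  L: turn left, now facing West
  L: turn left, now facing South
  F3: move forward 3, now at (x=6, y=3)
  F4: move forward 0/4 (blocked), now at (x=6, y=3)
  F2: move forward 0/2 (blocked), now at (x=6, y=3)
  R: turn right, now facing West
  L: turn left, now facing South
  F1: move forward 0/1 (blocked), now at (x=6, y=3)
  F4: move forward 0/4 (blocked), now at (x=6, y=3)
  F2: move forward 0/2 (blocked), now at (x=6, y=3)
Final: (x=6, y=3), facing South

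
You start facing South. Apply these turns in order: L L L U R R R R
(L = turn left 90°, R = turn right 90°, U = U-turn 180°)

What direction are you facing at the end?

Start: South
  L (left (90° counter-clockwise)) -> East
  L (left (90° counter-clockwise)) -> North
  L (left (90° counter-clockwise)) -> West
  U (U-turn (180°)) -> East
  R (right (90° clockwise)) -> South
  R (right (90° clockwise)) -> West
  R (right (90° clockwise)) -> North
  R (right (90° clockwise)) -> East
Final: East

Answer: Final heading: East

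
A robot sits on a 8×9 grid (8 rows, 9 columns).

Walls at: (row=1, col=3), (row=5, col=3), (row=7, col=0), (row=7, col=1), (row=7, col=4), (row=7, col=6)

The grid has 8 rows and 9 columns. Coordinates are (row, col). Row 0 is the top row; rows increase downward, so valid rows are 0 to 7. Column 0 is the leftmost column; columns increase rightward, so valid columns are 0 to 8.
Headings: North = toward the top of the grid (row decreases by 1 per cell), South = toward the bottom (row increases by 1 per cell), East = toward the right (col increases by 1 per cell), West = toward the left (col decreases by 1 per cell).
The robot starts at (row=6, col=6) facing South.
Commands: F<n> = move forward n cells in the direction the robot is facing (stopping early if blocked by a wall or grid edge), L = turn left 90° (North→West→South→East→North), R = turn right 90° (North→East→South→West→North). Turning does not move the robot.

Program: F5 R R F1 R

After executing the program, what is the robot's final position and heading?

Start: (row=6, col=6), facing South
  F5: move forward 0/5 (blocked), now at (row=6, col=6)
  R: turn right, now facing West
  R: turn right, now facing North
  F1: move forward 1, now at (row=5, col=6)
  R: turn right, now facing East
Final: (row=5, col=6), facing East

Answer: Final position: (row=5, col=6), facing East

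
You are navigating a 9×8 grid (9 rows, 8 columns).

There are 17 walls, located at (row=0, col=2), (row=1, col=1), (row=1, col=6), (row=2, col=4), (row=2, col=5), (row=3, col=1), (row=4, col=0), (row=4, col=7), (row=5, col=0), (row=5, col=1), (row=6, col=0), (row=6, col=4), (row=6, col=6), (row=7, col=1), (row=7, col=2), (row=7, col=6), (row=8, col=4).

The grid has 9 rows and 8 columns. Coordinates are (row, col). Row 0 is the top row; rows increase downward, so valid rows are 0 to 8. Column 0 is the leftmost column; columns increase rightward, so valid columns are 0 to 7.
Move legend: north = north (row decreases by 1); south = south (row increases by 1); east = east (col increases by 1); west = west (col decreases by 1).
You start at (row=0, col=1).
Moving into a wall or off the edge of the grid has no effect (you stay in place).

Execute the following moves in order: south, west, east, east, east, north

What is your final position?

Answer: Final position: (row=0, col=1)

Derivation:
Start: (row=0, col=1)
  south (south): blocked, stay at (row=0, col=1)
  west (west): (row=0, col=1) -> (row=0, col=0)
  east (east): (row=0, col=0) -> (row=0, col=1)
  east (east): blocked, stay at (row=0, col=1)
  east (east): blocked, stay at (row=0, col=1)
  north (north): blocked, stay at (row=0, col=1)
Final: (row=0, col=1)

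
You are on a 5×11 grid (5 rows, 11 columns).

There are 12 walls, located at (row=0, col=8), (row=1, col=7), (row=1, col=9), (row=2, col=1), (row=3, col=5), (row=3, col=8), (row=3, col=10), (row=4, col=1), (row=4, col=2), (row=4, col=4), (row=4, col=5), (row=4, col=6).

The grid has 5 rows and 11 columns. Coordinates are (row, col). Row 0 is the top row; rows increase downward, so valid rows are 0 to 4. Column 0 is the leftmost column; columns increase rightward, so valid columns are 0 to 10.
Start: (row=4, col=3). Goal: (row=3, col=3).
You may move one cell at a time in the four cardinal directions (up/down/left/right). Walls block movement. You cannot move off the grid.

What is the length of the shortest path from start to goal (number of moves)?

Answer: Shortest path length: 1

Derivation:
BFS from (row=4, col=3) until reaching (row=3, col=3):
  Distance 0: (row=4, col=3)
  Distance 1: (row=3, col=3)  <- goal reached here
One shortest path (1 moves): (row=4, col=3) -> (row=3, col=3)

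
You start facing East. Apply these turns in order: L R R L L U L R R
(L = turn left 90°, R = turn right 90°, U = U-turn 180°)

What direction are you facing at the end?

Start: East
  L (left (90° counter-clockwise)) -> North
  R (right (90° clockwise)) -> East
  R (right (90° clockwise)) -> South
  L (left (90° counter-clockwise)) -> East
  L (left (90° counter-clockwise)) -> North
  U (U-turn (180°)) -> South
  L (left (90° counter-clockwise)) -> East
  R (right (90° clockwise)) -> South
  R (right (90° clockwise)) -> West
Final: West

Answer: Final heading: West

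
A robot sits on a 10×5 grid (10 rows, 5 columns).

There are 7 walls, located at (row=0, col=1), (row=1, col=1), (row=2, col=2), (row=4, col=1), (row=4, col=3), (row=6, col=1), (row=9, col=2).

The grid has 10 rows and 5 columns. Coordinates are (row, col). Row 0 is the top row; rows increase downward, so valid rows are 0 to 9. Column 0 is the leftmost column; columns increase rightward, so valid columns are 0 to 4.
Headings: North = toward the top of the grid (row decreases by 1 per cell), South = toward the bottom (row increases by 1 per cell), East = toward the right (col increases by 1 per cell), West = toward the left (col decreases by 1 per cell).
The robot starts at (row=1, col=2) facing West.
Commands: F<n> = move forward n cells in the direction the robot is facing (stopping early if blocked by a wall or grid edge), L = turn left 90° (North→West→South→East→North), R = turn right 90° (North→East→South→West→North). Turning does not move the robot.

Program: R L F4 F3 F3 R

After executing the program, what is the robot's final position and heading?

Answer: Final position: (row=1, col=2), facing North

Derivation:
Start: (row=1, col=2), facing West
  R: turn right, now facing North
  L: turn left, now facing West
  F4: move forward 0/4 (blocked), now at (row=1, col=2)
  F3: move forward 0/3 (blocked), now at (row=1, col=2)
  F3: move forward 0/3 (blocked), now at (row=1, col=2)
  R: turn right, now facing North
Final: (row=1, col=2), facing North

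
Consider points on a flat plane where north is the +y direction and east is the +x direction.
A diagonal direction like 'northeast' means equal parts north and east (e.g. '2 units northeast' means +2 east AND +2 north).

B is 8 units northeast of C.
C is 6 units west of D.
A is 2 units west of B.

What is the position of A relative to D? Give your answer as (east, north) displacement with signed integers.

Answer: A is at (east=0, north=8) relative to D.

Derivation:
Place D at the origin (east=0, north=0).
  C is 6 units west of D: delta (east=-6, north=+0); C at (east=-6, north=0).
  B is 8 units northeast of C: delta (east=+8, north=+8); B at (east=2, north=8).
  A is 2 units west of B: delta (east=-2, north=+0); A at (east=0, north=8).
Therefore A relative to D: (east=0, north=8).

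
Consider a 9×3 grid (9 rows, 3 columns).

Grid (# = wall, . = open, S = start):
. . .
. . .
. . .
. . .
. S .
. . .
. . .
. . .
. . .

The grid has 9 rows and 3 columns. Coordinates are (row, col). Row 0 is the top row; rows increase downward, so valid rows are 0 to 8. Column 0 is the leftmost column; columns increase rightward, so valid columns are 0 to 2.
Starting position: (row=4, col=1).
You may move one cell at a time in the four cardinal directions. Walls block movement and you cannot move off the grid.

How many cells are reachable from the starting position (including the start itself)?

Answer: Reachable cells: 27

Derivation:
BFS flood-fill from (row=4, col=1):
  Distance 0: (row=4, col=1)
  Distance 1: (row=3, col=1), (row=4, col=0), (row=4, col=2), (row=5, col=1)
  Distance 2: (row=2, col=1), (row=3, col=0), (row=3, col=2), (row=5, col=0), (row=5, col=2), (row=6, col=1)
  Distance 3: (row=1, col=1), (row=2, col=0), (row=2, col=2), (row=6, col=0), (row=6, col=2), (row=7, col=1)
  Distance 4: (row=0, col=1), (row=1, col=0), (row=1, col=2), (row=7, col=0), (row=7, col=2), (row=8, col=1)
  Distance 5: (row=0, col=0), (row=0, col=2), (row=8, col=0), (row=8, col=2)
Total reachable: 27 (grid has 27 open cells total)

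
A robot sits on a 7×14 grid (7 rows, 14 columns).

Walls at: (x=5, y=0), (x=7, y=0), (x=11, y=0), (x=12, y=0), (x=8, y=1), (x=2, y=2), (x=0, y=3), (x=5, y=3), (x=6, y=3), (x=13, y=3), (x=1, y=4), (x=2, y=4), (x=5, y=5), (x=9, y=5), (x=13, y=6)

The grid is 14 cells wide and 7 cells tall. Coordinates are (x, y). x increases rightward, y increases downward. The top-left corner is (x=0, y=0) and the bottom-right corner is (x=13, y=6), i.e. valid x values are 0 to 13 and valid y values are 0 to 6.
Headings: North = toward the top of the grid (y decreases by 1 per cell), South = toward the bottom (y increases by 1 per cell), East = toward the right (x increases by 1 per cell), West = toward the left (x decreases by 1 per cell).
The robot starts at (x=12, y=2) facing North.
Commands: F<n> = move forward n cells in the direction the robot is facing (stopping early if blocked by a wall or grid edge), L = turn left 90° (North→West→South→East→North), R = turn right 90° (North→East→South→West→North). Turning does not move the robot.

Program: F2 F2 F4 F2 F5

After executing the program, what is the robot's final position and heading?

Answer: Final position: (x=12, y=1), facing North

Derivation:
Start: (x=12, y=2), facing North
  F2: move forward 1/2 (blocked), now at (x=12, y=1)
  F2: move forward 0/2 (blocked), now at (x=12, y=1)
  F4: move forward 0/4 (blocked), now at (x=12, y=1)
  F2: move forward 0/2 (blocked), now at (x=12, y=1)
  F5: move forward 0/5 (blocked), now at (x=12, y=1)
Final: (x=12, y=1), facing North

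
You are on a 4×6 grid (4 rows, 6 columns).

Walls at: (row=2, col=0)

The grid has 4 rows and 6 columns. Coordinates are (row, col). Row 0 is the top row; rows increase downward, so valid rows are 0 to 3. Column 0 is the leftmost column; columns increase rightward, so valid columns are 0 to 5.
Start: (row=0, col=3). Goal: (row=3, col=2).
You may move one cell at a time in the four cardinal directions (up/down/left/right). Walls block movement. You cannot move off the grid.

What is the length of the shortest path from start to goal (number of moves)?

Answer: Shortest path length: 4

Derivation:
BFS from (row=0, col=3) until reaching (row=3, col=2):
  Distance 0: (row=0, col=3)
  Distance 1: (row=0, col=2), (row=0, col=4), (row=1, col=3)
  Distance 2: (row=0, col=1), (row=0, col=5), (row=1, col=2), (row=1, col=4), (row=2, col=3)
  Distance 3: (row=0, col=0), (row=1, col=1), (row=1, col=5), (row=2, col=2), (row=2, col=4), (row=3, col=3)
  Distance 4: (row=1, col=0), (row=2, col=1), (row=2, col=5), (row=3, col=2), (row=3, col=4)  <- goal reached here
One shortest path (4 moves): (row=0, col=3) -> (row=0, col=2) -> (row=1, col=2) -> (row=2, col=2) -> (row=3, col=2)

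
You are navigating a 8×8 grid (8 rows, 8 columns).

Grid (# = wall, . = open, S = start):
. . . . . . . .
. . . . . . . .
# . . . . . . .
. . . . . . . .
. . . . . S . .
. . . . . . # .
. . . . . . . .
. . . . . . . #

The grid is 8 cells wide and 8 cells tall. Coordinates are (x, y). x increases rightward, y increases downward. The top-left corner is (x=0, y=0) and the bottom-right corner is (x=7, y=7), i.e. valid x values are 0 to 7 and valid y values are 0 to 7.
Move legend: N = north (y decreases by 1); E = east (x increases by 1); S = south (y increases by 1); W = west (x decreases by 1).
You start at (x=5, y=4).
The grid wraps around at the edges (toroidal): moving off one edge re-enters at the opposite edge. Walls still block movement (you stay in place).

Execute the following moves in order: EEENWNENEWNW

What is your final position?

Start: (x=5, y=4)
  E (east): (x=5, y=4) -> (x=6, y=4)
  E (east): (x=6, y=4) -> (x=7, y=4)
  E (east): (x=7, y=4) -> (x=0, y=4)
  N (north): (x=0, y=4) -> (x=0, y=3)
  W (west): (x=0, y=3) -> (x=7, y=3)
  N (north): (x=7, y=3) -> (x=7, y=2)
  E (east): blocked, stay at (x=7, y=2)
  N (north): (x=7, y=2) -> (x=7, y=1)
  E (east): (x=7, y=1) -> (x=0, y=1)
  W (west): (x=0, y=1) -> (x=7, y=1)
  N (north): (x=7, y=1) -> (x=7, y=0)
  W (west): (x=7, y=0) -> (x=6, y=0)
Final: (x=6, y=0)

Answer: Final position: (x=6, y=0)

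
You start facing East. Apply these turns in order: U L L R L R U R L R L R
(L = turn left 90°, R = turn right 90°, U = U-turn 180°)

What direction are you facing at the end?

Answer: Final heading: East

Derivation:
Start: East
  U (U-turn (180°)) -> West
  L (left (90° counter-clockwise)) -> South
  L (left (90° counter-clockwise)) -> East
  R (right (90° clockwise)) -> South
  L (left (90° counter-clockwise)) -> East
  R (right (90° clockwise)) -> South
  U (U-turn (180°)) -> North
  R (right (90° clockwise)) -> East
  L (left (90° counter-clockwise)) -> North
  R (right (90° clockwise)) -> East
  L (left (90° counter-clockwise)) -> North
  R (right (90° clockwise)) -> East
Final: East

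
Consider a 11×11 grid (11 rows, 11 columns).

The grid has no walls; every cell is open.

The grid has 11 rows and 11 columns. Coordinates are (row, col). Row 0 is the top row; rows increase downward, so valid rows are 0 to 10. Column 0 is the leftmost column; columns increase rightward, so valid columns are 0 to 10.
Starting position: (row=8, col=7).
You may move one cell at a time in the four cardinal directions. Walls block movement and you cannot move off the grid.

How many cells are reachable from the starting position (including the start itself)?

Answer: Reachable cells: 121

Derivation:
BFS flood-fill from (row=8, col=7):
  Distance 0: (row=8, col=7)
  Distance 1: (row=7, col=7), (row=8, col=6), (row=8, col=8), (row=9, col=7)
  Distance 2: (row=6, col=7), (row=7, col=6), (row=7, col=8), (row=8, col=5), (row=8, col=9), (row=9, col=6), (row=9, col=8), (row=10, col=7)
  Distance 3: (row=5, col=7), (row=6, col=6), (row=6, col=8), (row=7, col=5), (row=7, col=9), (row=8, col=4), (row=8, col=10), (row=9, col=5), (row=9, col=9), (row=10, col=6), (row=10, col=8)
  Distance 4: (row=4, col=7), (row=5, col=6), (row=5, col=8), (row=6, col=5), (row=6, col=9), (row=7, col=4), (row=7, col=10), (row=8, col=3), (row=9, col=4), (row=9, col=10), (row=10, col=5), (row=10, col=9)
  Distance 5: (row=3, col=7), (row=4, col=6), (row=4, col=8), (row=5, col=5), (row=5, col=9), (row=6, col=4), (row=6, col=10), (row=7, col=3), (row=8, col=2), (row=9, col=3), (row=10, col=4), (row=10, col=10)
  Distance 6: (row=2, col=7), (row=3, col=6), (row=3, col=8), (row=4, col=5), (row=4, col=9), (row=5, col=4), (row=5, col=10), (row=6, col=3), (row=7, col=2), (row=8, col=1), (row=9, col=2), (row=10, col=3)
  Distance 7: (row=1, col=7), (row=2, col=6), (row=2, col=8), (row=3, col=5), (row=3, col=9), (row=4, col=4), (row=4, col=10), (row=5, col=3), (row=6, col=2), (row=7, col=1), (row=8, col=0), (row=9, col=1), (row=10, col=2)
  Distance 8: (row=0, col=7), (row=1, col=6), (row=1, col=8), (row=2, col=5), (row=2, col=9), (row=3, col=4), (row=3, col=10), (row=4, col=3), (row=5, col=2), (row=6, col=1), (row=7, col=0), (row=9, col=0), (row=10, col=1)
  Distance 9: (row=0, col=6), (row=0, col=8), (row=1, col=5), (row=1, col=9), (row=2, col=4), (row=2, col=10), (row=3, col=3), (row=4, col=2), (row=5, col=1), (row=6, col=0), (row=10, col=0)
  Distance 10: (row=0, col=5), (row=0, col=9), (row=1, col=4), (row=1, col=10), (row=2, col=3), (row=3, col=2), (row=4, col=1), (row=5, col=0)
  Distance 11: (row=0, col=4), (row=0, col=10), (row=1, col=3), (row=2, col=2), (row=3, col=1), (row=4, col=0)
  Distance 12: (row=0, col=3), (row=1, col=2), (row=2, col=1), (row=3, col=0)
  Distance 13: (row=0, col=2), (row=1, col=1), (row=2, col=0)
  Distance 14: (row=0, col=1), (row=1, col=0)
  Distance 15: (row=0, col=0)
Total reachable: 121 (grid has 121 open cells total)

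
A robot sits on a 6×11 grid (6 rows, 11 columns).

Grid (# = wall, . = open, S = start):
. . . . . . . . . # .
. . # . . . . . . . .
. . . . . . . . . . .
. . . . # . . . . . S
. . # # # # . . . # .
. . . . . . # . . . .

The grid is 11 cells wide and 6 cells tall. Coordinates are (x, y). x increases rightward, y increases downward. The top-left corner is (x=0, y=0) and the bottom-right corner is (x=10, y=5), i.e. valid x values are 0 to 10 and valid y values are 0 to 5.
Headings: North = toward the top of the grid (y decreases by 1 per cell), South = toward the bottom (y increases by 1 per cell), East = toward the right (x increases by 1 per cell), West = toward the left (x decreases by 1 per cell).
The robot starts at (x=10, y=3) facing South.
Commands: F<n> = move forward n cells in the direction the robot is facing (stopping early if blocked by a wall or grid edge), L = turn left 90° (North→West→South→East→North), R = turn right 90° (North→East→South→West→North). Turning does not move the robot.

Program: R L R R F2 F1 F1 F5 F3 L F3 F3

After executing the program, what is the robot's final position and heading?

Start: (x=10, y=3), facing South
  R: turn right, now facing West
  L: turn left, now facing South
  R: turn right, now facing West
  R: turn right, now facing North
  F2: move forward 2, now at (x=10, y=1)
  F1: move forward 1, now at (x=10, y=0)
  F1: move forward 0/1 (blocked), now at (x=10, y=0)
  F5: move forward 0/5 (blocked), now at (x=10, y=0)
  F3: move forward 0/3 (blocked), now at (x=10, y=0)
  L: turn left, now facing West
  F3: move forward 0/3 (blocked), now at (x=10, y=0)
  F3: move forward 0/3 (blocked), now at (x=10, y=0)
Final: (x=10, y=0), facing West

Answer: Final position: (x=10, y=0), facing West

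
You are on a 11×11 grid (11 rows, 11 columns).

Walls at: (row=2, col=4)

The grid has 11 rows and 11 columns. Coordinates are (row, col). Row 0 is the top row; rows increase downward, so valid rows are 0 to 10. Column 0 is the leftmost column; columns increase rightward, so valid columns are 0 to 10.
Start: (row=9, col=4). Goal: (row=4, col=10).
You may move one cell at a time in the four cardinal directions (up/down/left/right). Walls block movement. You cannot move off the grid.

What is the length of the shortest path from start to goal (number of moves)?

BFS from (row=9, col=4) until reaching (row=4, col=10):
  Distance 0: (row=9, col=4)
  Distance 1: (row=8, col=4), (row=9, col=3), (row=9, col=5), (row=10, col=4)
  Distance 2: (row=7, col=4), (row=8, col=3), (row=8, col=5), (row=9, col=2), (row=9, col=6), (row=10, col=3), (row=10, col=5)
  Distance 3: (row=6, col=4), (row=7, col=3), (row=7, col=5), (row=8, col=2), (row=8, col=6), (row=9, col=1), (row=9, col=7), (row=10, col=2), (row=10, col=6)
  Distance 4: (row=5, col=4), (row=6, col=3), (row=6, col=5), (row=7, col=2), (row=7, col=6), (row=8, col=1), (row=8, col=7), (row=9, col=0), (row=9, col=8), (row=10, col=1), (row=10, col=7)
  Distance 5: (row=4, col=4), (row=5, col=3), (row=5, col=5), (row=6, col=2), (row=6, col=6), (row=7, col=1), (row=7, col=7), (row=8, col=0), (row=8, col=8), (row=9, col=9), (row=10, col=0), (row=10, col=8)
  Distance 6: (row=3, col=4), (row=4, col=3), (row=4, col=5), (row=5, col=2), (row=5, col=6), (row=6, col=1), (row=6, col=7), (row=7, col=0), (row=7, col=8), (row=8, col=9), (row=9, col=10), (row=10, col=9)
  Distance 7: (row=3, col=3), (row=3, col=5), (row=4, col=2), (row=4, col=6), (row=5, col=1), (row=5, col=7), (row=6, col=0), (row=6, col=8), (row=7, col=9), (row=8, col=10), (row=10, col=10)
  Distance 8: (row=2, col=3), (row=2, col=5), (row=3, col=2), (row=3, col=6), (row=4, col=1), (row=4, col=7), (row=5, col=0), (row=5, col=8), (row=6, col=9), (row=7, col=10)
  Distance 9: (row=1, col=3), (row=1, col=5), (row=2, col=2), (row=2, col=6), (row=3, col=1), (row=3, col=7), (row=4, col=0), (row=4, col=8), (row=5, col=9), (row=6, col=10)
  Distance 10: (row=0, col=3), (row=0, col=5), (row=1, col=2), (row=1, col=4), (row=1, col=6), (row=2, col=1), (row=2, col=7), (row=3, col=0), (row=3, col=8), (row=4, col=9), (row=5, col=10)
  Distance 11: (row=0, col=2), (row=0, col=4), (row=0, col=6), (row=1, col=1), (row=1, col=7), (row=2, col=0), (row=2, col=8), (row=3, col=9), (row=4, col=10)  <- goal reached here
One shortest path (11 moves): (row=9, col=4) -> (row=9, col=5) -> (row=9, col=6) -> (row=9, col=7) -> (row=9, col=8) -> (row=9, col=9) -> (row=9, col=10) -> (row=8, col=10) -> (row=7, col=10) -> (row=6, col=10) -> (row=5, col=10) -> (row=4, col=10)

Answer: Shortest path length: 11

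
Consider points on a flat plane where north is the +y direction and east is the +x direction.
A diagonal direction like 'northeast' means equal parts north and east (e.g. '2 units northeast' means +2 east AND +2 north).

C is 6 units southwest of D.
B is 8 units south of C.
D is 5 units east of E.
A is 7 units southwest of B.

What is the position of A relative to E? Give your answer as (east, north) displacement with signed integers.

Answer: A is at (east=-8, north=-21) relative to E.

Derivation:
Place E at the origin (east=0, north=0).
  D is 5 units east of E: delta (east=+5, north=+0); D at (east=5, north=0).
  C is 6 units southwest of D: delta (east=-6, north=-6); C at (east=-1, north=-6).
  B is 8 units south of C: delta (east=+0, north=-8); B at (east=-1, north=-14).
  A is 7 units southwest of B: delta (east=-7, north=-7); A at (east=-8, north=-21).
Therefore A relative to E: (east=-8, north=-21).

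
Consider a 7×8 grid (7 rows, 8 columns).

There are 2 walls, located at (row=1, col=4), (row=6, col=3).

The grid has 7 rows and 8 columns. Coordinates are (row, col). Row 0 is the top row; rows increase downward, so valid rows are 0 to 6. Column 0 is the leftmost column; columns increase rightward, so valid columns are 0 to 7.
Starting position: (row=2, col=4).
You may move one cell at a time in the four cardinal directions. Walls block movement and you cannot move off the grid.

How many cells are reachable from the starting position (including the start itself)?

Answer: Reachable cells: 54

Derivation:
BFS flood-fill from (row=2, col=4):
  Distance 0: (row=2, col=4)
  Distance 1: (row=2, col=3), (row=2, col=5), (row=3, col=4)
  Distance 2: (row=1, col=3), (row=1, col=5), (row=2, col=2), (row=2, col=6), (row=3, col=3), (row=3, col=5), (row=4, col=4)
  Distance 3: (row=0, col=3), (row=0, col=5), (row=1, col=2), (row=1, col=6), (row=2, col=1), (row=2, col=7), (row=3, col=2), (row=3, col=6), (row=4, col=3), (row=4, col=5), (row=5, col=4)
  Distance 4: (row=0, col=2), (row=0, col=4), (row=0, col=6), (row=1, col=1), (row=1, col=7), (row=2, col=0), (row=3, col=1), (row=3, col=7), (row=4, col=2), (row=4, col=6), (row=5, col=3), (row=5, col=5), (row=6, col=4)
  Distance 5: (row=0, col=1), (row=0, col=7), (row=1, col=0), (row=3, col=0), (row=4, col=1), (row=4, col=7), (row=5, col=2), (row=5, col=6), (row=6, col=5)
  Distance 6: (row=0, col=0), (row=4, col=0), (row=5, col=1), (row=5, col=7), (row=6, col=2), (row=6, col=6)
  Distance 7: (row=5, col=0), (row=6, col=1), (row=6, col=7)
  Distance 8: (row=6, col=0)
Total reachable: 54 (grid has 54 open cells total)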